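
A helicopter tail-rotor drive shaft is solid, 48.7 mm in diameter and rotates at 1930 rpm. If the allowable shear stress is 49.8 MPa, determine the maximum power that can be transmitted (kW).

228 kW

J = πd⁴/32 = π(0.0487)⁴/32 = 5.522×10^-7 m⁴.
T_max = τ_allow·J/r = 4.98×10^7 × 5.522×10^-7 / 0.0244 = 1129 N·m.
ω = 2π·1930/60 = 202.1 rad/s, so P_max = T_max·ω = 2.283×10^5 W.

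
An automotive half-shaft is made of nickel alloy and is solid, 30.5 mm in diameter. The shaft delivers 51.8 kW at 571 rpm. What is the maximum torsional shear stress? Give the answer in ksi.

ω = 2π·571/60 = 59.79 rad/s, so T = P/ω = 51.8×10³ / 59.79 = 866.3 N·m.
J = πd⁴/32 = π(0.0305)⁴/32 = 8.496×10^-8 m⁴.
τ_max = T·r/J = 866.3 × 0.0152 / 8.496×10^-8 = 1.555×10^8 Pa.

22.6 ksi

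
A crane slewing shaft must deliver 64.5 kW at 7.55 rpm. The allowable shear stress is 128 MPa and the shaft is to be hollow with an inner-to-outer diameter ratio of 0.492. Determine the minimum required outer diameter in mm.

151 mm

ω = 2π·7.55/60 = 0.7906 rad/s, so T = P/ω = 64.5×10³ / 0.7906 = 81580 N·m.
For a hollow shaft with d_i/d_o = 0.492: τ_max = 16T/(π d_o³ (1−k⁴)), so d_o = [16T/(π τ_allow (1−k⁴))]^(1/3) = [16·81580/(π·1.28×10^8·0.9414)]^(1/3) = 0.1511 m.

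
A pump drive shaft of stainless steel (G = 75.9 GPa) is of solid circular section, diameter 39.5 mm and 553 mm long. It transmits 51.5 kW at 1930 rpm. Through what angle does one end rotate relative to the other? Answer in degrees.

0.445°

ω = 2π·1930/60 = 202.1 rad/s, so T = P/ω = 51.5×10³ / 202.1 = 254.8 N·m.
J = πd⁴/32 = π(0.0395)⁴/32 = 2.390×10^-7 m⁴.
θ = T·L/(G·J) = 254.8 × 0.553 / (75.9×10⁹ × 2.390×10^-7) = 7.768×10^-3 rad.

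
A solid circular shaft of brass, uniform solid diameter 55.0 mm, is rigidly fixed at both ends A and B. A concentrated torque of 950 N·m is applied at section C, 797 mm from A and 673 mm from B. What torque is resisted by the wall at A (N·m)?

With uniform GJ and both ends fixed, compatibility θ_AC = θ_CB gives T_A·a = T_B·b, together with T_A + T_B = T₀.
T_A = T₀·b/(a+b) = 950.0·673/1470 = 434.9 N·m; T_B = 515.1 N·m.

435 N·m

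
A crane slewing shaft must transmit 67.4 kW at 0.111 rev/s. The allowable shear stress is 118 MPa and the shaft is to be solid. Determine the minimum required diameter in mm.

ω = 2π·0.111 = 0.6974 rad/s, so T = P/ω = 67.4×10³ / 0.6974 = 96640 N·m.
For a solid shaft τ_max = 16T/(πd³), so d = (16T/(π τ_allow))^(1/3) = (16·96640/(π·1.18×10^8))^(1/3) = 0.1610 m.

161 mm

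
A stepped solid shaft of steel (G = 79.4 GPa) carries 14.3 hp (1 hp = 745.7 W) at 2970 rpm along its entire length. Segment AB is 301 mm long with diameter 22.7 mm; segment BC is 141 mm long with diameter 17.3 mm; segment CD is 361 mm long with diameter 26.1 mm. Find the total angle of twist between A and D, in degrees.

0.878°

ω = 2π·2970/60 = 311.0 rad/s, so T = P/ω = 14.3×745.7 / 311.0 = 34.29 N·m.
J_AB = π(0.0227)⁴/32 = 2.61×10^-8 m⁴; J_BC = π(0.0173)⁴/32 = 8.79×10^-9 m⁴; J_CD = π(0.0261)⁴/32 = 4.56×10^-8 m⁴.
θ = (T/G)·Σ L_i/J_i = (34.29/79.4×10⁹)·(0.301/2.61×10^-8 + 0.141/8.79×10^-9 + 0.361/4.56×10^-8) = 0.01533 rad.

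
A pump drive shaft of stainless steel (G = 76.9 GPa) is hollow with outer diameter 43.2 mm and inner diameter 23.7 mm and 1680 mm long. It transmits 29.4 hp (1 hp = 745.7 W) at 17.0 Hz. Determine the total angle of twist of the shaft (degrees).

ω = 2π·17.0 = 106.8 rad/s, so T = P/ω = 29.4×745.7 / 106.8 = 205.2 N·m.
J = π(d_o⁴ − d_i⁴)/32 = π(0.0432⁴ − 0.0237⁴)/32 = 3.110×10^-7 m⁴.
θ = T·L/(G·J) = 205.2 × 1.68 / (76.9×10⁹ × 3.110×10^-7) = 0.01442 rad.

0.826°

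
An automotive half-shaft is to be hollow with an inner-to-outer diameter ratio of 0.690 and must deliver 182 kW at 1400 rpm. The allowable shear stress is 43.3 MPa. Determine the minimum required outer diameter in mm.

57.4 mm

ω = 2π·1400/60 = 146.6 rad/s, so T = P/ω = 182×10³ / 146.6 = 1241 N·m.
For a hollow shaft with d_i/d_o = 0.690: τ_max = 16T/(π d_o³ (1−k⁴)), so d_o = [16T/(π τ_allow (1−k⁴))]^(1/3) = [16·1241/(π·4.33×10^7·0.7733)]^(1/3) = 0.05737 m.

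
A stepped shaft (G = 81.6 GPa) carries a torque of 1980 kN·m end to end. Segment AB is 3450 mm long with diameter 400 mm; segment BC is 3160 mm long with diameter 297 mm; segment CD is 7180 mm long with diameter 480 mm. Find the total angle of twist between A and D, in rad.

0.167 rad

J_AB = π(0.400)⁴/32 = 2.51×10^-3 m⁴; J_BC = π(0.297)⁴/32 = 7.64×10^-4 m⁴; J_CD = π(0.480)⁴/32 = 5.21×10^-3 m⁴.
θ = (T/G)·Σ L_i/J_i = (1.980e6/81.6×10⁹)·(3.45/2.51×10^-3 + 3.16/7.64×10^-4 + 7.18/5.21×10^-3) = 0.1671 rad.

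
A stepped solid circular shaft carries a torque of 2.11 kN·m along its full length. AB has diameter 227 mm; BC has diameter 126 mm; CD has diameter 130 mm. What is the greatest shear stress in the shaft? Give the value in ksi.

Under the same torque, τ_max = 16T/(πd³) is largest where d is smallest — segment BC (d = 126 mm).
τ_max = 16·2110/(π·(0.126)³) = 5.372×10^6 Pa.

0.779 ksi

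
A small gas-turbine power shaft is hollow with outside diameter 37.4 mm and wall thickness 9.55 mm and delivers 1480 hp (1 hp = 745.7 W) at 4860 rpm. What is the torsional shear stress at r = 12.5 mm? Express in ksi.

21.7 ksi

ω = 2π·4860/60 = 508.9 rad/s, so T = P/ω = 1480×745.7 / 508.9 = 2169 N·m.
J = π(d_o⁴ − d_i⁴)/32 = π(0.0374⁴ − 0.0183⁴)/32 = 1.811×10^-7 m⁴.
Shear stress varies linearly with radius: τ = T·r/J = 2169 × 0.0125 / 1.811×10^-7 = 1.497×10^8 Pa.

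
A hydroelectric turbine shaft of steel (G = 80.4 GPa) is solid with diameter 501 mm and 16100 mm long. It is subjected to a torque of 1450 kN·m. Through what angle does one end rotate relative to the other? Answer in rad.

0.0469 rad

J = πd⁴/32 = π(0.501)⁴/32 = 6.185×10^-3 m⁴.
θ = T·L/(G·J) = 1.450e6 × 16.1 / (80.4×10⁹ × 6.185×10^-3) = 0.04694 rad.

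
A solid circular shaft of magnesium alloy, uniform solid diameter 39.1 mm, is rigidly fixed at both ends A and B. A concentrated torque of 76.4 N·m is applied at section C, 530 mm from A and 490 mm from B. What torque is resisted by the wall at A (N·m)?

With uniform GJ and both ends fixed, compatibility θ_AC = θ_CB gives T_A·a = T_B·b, together with T_A + T_B = T₀.
T_A = T₀·b/(a+b) = 76.40·490/1020 = 36.70 N·m; T_B = 39.70 N·m.

36.7 N·m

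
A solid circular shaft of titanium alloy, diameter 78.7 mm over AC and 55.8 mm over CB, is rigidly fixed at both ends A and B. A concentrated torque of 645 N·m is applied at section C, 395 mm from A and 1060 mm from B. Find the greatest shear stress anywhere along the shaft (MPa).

6.16 MPa

Compatibility: T_A·a/J_AC = T_B·b/J_CB with T_A + T_B = T₀.
J_AC = 3.77×10^-6 m⁴, J_CB = 9.52×10^-7 m⁴, so T_A = T₀·(J_AC/a)/((J_AC/a)+(J_CB/b)) = 589.5 N·m, T_B = 55.51 N·m.
τ in each portion: τ_AC = 6.16×10^6 Pa, τ_CB = 1.63×10^6 Pa; maximum is in AC.
τ_max = T_AC·r/J = 589.5·0.0394/3.77×10^-6 = 6.159×10^6 Pa.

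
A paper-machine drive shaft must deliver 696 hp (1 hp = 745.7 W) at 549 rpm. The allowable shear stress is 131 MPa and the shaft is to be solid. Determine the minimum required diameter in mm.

ω = 2π·549/60 = 57.49 rad/s, so T = P/ω = 696×745.7 / 57.49 = 9028 N·m.
For a solid shaft τ_max = 16T/(πd³), so d = (16T/(π τ_allow))^(1/3) = (16·9028/(π·1.31×10^8))^(1/3) = 0.07054 m.

70.5 mm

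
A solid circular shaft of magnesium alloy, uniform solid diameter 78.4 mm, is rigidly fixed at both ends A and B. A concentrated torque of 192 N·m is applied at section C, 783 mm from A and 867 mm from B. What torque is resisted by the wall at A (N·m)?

With uniform GJ and both ends fixed, compatibility θ_AC = θ_CB gives T_A·a = T_B·b, together with T_A + T_B = T₀.
T_A = T₀·b/(a+b) = 192.0·867/1650 = 100.9 N·m; T_B = 91.11 N·m.

101 N·m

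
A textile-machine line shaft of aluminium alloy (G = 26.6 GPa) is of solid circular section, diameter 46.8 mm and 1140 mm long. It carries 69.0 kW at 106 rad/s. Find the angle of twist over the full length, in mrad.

59.2 mrad

ω = 106 rad/s, so T = P/ω = 69.0×10³ / 106.0 = 650.9 N·m.
J = πd⁴/32 = π(0.0468)⁴/32 = 4.710×10^-7 m⁴.
θ = T·L/(G·J) = 650.9 × 1.14 / (26.6×10⁹ × 4.710×10^-7) = 0.05924 rad.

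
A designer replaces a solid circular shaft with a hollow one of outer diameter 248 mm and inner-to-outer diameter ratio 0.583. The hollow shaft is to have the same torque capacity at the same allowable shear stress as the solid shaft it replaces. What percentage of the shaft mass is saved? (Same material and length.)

Equal τ_max and T ⇒ the solid shaft needs d_s³ = d_o³(1−k⁴), so d_s = 248·(1−0.583⁴)^(1/3) = 238.1 mm.
Area ratio A_h/A_s = d_o²(1−k²)/d_s² = (1−k²)/(1−k⁴)^(2/3) = 0.7164.
Mass saving = 1 − 0.7164 = 28.4 %.

28.4 %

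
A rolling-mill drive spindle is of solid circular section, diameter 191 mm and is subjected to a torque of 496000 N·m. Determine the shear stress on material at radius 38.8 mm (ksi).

21.4 ksi

J = πd⁴/32 = π(0.191)⁴/32 = 1.307×10^-4 m⁴.
Shear stress varies linearly with radius: τ = T·r/J = 496000 × 0.0388 / 1.307×10^-4 = 1.473×10^8 Pa.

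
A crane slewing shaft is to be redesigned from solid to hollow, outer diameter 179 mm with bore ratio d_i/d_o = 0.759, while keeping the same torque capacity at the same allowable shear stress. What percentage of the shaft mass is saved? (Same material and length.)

44.5 %

Equal τ_max and T ⇒ the solid shaft needs d_s³ = d_o³(1−k⁴), so d_s = 179·(1−0.759⁴)^(1/3) = 156.5 mm.
Area ratio A_h/A_s = d_o²(1−k²)/d_s² = (1−k²)/(1−k⁴)^(2/3) = 0.5547.
Mass saving = 1 − 0.5547 = 44.5 %.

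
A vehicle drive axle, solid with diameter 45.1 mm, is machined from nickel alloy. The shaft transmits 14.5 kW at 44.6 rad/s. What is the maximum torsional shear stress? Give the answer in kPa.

ω = 44.6 rad/s, so T = P/ω = 14.5×10³ / 44.60 = 325.1 N·m.
J = πd⁴/32 = π(0.0451)⁴/32 = 4.062×10^-7 m⁴.
τ_max = T·r/J = 325.1 × 0.0226 / 4.062×10^-7 = 1.805×10^7 Pa.

18000 kPa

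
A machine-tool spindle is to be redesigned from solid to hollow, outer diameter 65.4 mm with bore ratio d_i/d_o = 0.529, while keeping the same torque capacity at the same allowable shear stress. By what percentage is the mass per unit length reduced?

Equal τ_max and T ⇒ the solid shaft needs d_s³ = d_o³(1−k⁴), so d_s = 65.4·(1−0.529⁴)^(1/3) = 63.65 mm.
Area ratio A_h/A_s = d_o²(1−k²)/d_s² = (1−k²)/(1−k⁴)^(2/3) = 0.7604.
Mass saving = 1 − 0.7604 = 24.0 %.

24.0 %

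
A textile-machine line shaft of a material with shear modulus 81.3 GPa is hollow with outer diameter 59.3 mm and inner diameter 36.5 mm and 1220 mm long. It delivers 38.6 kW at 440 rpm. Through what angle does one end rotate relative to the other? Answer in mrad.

ω = 2π·440/60 = 46.08 rad/s, so T = P/ω = 38.6×10³ / 46.08 = 837.7 N·m.
J = π(d_o⁴ − d_i⁴)/32 = π(0.0593⁴ − 0.0365⁴)/32 = 1.040×10^-6 m⁴.
θ = T·L/(G·J) = 837.7 × 1.22 / (81.3×10⁹ × 1.040×10^-6) = 0.01209 rad.

12.1 mrad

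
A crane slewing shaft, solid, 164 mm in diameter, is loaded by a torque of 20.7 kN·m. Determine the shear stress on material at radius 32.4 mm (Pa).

9.44e6 Pa

J = πd⁴/32 = π(0.164)⁴/32 = 7.102×10^-5 m⁴.
Shear stress varies linearly with radius: τ = T·r/J = 20700 × 0.0324 / 7.102×10^-5 = 9.444×10^6 Pa.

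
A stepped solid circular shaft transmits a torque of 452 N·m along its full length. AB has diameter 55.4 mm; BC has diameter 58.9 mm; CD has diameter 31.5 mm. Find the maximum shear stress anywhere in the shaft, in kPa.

73700 kPa

Under the same torque, τ_max = 16T/(πd³) is largest where d is smallest — segment CD (d = 31.5 mm).
τ_max = 16·452.0/(π·(0.0315)³) = 7.365×10^7 Pa.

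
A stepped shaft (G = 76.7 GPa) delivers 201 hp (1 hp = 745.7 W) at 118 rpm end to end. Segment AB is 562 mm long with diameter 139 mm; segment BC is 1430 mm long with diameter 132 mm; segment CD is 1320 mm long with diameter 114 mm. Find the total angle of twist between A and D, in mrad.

ω = 2π·118/60 = 12.36 rad/s, so T = P/ω = 201×745.7 / 12.36 = 12130 N·m.
J_AB = π(0.139)⁴/32 = 3.66×10^-5 m⁴; J_BC = π(0.132)⁴/32 = 2.98×10^-5 m⁴; J_CD = π(0.114)⁴/32 = 1.66×10^-5 m⁴.
θ = (T/G)·Σ L_i/J_i = (12130/76.7×10⁹)·(0.562/3.66×10^-5 + 1.43/2.98×10^-5 + 1.32/1.66×10^-5) = 0.02260 rad.

22.6 mrad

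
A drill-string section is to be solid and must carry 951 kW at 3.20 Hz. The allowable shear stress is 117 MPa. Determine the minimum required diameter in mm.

127 mm

ω = 2π·3.20 = 20.11 rad/s, so T = P/ω = 951×10³ / 20.11 = 47300 N·m.
For a solid shaft τ_max = 16T/(πd³), so d = (16T/(π τ_allow))^(1/3) = (16·47300/(π·1.17×10^8))^(1/3) = 0.1272 m.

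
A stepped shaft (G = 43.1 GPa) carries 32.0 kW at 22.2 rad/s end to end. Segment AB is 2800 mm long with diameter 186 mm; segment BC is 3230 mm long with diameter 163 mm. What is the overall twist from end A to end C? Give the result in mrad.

ω = 22.2 rad/s, so T = P/ω = 32.0×10³ / 22.20 = 1441 N·m.
J_AB = π(0.186)⁴/32 = 1.18×10^-4 m⁴; J_BC = π(0.163)⁴/32 = 6.93×10^-5 m⁴.
θ = (T/G)·Σ L_i/J_i = (1441/43.1×10⁹)·(2.80/1.18×10^-4 + 3.23/6.93×10^-5) = 2.356×10^-3 rad.

2.36 mrad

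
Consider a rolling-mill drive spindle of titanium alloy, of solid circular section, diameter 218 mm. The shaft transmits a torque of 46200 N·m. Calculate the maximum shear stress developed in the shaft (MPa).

J = πd⁴/32 = π(0.218)⁴/32 = 2.217×10^-4 m⁴.
τ_max = T·r/J = 46200 × 0.109 / 2.217×10^-4 = 2.271×10^7 Pa.

22.7 MPa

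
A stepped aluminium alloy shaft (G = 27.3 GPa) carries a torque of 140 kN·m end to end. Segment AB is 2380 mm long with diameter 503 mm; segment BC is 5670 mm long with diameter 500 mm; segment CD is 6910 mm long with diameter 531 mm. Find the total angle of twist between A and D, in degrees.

0.643°

J_AB = π(0.503)⁴/32 = 6.28×10^-3 m⁴; J_BC = π(0.500)⁴/32 = 6.14×10^-3 m⁴; J_CD = π(0.531)⁴/32 = 7.81×10^-3 m⁴.
θ = (T/G)·Σ L_i/J_i = (140000/27.3×10⁹)·(2.38/6.28×10^-3 + 5.67/6.14×10^-3 + 6.91/7.81×10^-3) = 0.01122 rad.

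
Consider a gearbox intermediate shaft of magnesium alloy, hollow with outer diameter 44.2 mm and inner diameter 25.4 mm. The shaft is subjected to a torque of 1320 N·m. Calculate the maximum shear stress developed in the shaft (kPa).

J = π(d_o⁴ − d_i⁴)/32 = π(0.0442⁴ − 0.0254⁴)/32 = 3.338×10^-7 m⁴.
τ_max = T·r/J = 1320 × 0.0221 / 3.338×10^-7 = 8.738×10^7 Pa.

87400 kPa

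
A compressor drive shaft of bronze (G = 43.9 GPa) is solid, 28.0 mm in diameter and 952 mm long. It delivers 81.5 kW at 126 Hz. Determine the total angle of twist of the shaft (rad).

ω = 2π·126 = 791.7 rad/s, so T = P/ω = 81.5×10³ / 791.7 = 102.9 N·m.
J = πd⁴/32 = π(0.0280)⁴/32 = 6.034×10^-8 m⁴.
θ = T·L/(G·J) = 102.9 × 0.952 / (43.9×10⁹ × 6.034×10^-8) = 0.03700 rad.

0.0370 rad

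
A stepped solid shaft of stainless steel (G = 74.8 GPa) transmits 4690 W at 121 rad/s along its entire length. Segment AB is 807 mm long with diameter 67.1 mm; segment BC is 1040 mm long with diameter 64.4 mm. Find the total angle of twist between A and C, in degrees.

ω = 121 rad/s, so T = P/ω = 4690 / 121.0 = 38.76 N·m.
J_AB = π(0.0671)⁴/32 = 1.99×10^-6 m⁴; J_BC = π(0.0644)⁴/32 = 1.69×10^-6 m⁴.
θ = (T/G)·Σ L_i/J_i = (38.76/74.8×10⁹)·(0.807/1.99×10^-6 + 1.04/1.69×10^-6) = 5.293×10^-4 rad.

0.0303°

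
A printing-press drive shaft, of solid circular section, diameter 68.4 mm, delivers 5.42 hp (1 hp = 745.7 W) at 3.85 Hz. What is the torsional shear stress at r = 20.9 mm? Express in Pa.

1.62e6 Pa

ω = 2π·3.85 = 24.19 rad/s, so T = P/ω = 5.42×745.7 / 24.19 = 167.1 N·m.
J = πd⁴/32 = π(0.0684)⁴/32 = 2.149×10^-6 m⁴.
Shear stress varies linearly with radius: τ = T·r/J = 167.1 × 0.0209 / 2.149×10^-6 = 1.625×10^6 Pa.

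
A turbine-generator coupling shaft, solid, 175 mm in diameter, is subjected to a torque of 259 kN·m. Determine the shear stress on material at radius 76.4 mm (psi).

31200 psi

J = πd⁴/32 = π(0.175)⁴/32 = 9.208×10^-5 m⁴.
Shear stress varies linearly with radius: τ = T·r/J = 259000 × 0.0764 / 9.208×10^-5 = 2.149×10^8 Pa.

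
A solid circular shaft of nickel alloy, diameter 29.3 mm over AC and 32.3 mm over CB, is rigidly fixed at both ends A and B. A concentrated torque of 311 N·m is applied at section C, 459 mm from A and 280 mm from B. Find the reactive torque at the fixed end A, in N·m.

Compatibility: T_A·a/J_AC = T_B·b/J_CB with T_A + T_B = T₀.
J_AC = 7.24×10^-8 m⁴, J_CB = 1.07×10^-7 m⁴, so T_A = T₀·(J_AC/a)/((J_AC/a)+(J_CB/b)) = 90.91 N·m, T_B = 220.1 N·m.

90.9 N·m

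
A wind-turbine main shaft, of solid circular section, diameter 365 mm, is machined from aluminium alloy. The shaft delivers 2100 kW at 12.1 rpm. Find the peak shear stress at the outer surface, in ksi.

ω = 2π·12.1/60 = 1.267 rad/s, so T = P/ω = 2100×10³ / 1.267 = 1.657e6 N·m.
J = πd⁴/32 = π(0.365)⁴/32 = 1.742×10^-3 m⁴.
τ_max = T·r/J = 1.657e6 × 0.182 / 1.742×10^-3 = 1.736×10^8 Pa.

25.2 ksi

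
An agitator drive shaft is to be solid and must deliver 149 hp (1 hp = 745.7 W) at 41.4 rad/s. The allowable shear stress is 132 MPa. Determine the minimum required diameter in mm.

ω = 41.4 rad/s, so T = P/ω = 149×745.7 / 41.40 = 2684 N·m.
For a solid shaft τ_max = 16T/(πd³), so d = (16T/(π τ_allow))^(1/3) = (16·2684/(π·1.32×10^8))^(1/3) = 0.04696 m.

47.0 mm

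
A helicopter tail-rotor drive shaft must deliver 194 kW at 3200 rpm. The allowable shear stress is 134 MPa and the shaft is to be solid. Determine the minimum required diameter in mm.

ω = 2π·3200/60 = 335.1 rad/s, so T = P/ω = 194×10³ / 335.1 = 578.9 N·m.
For a solid shaft τ_max = 16T/(πd³), so d = (16T/(π τ_allow))^(1/3) = (16·578.9/(π·1.34×10^8))^(1/3) = 0.02802 m.

28.0 mm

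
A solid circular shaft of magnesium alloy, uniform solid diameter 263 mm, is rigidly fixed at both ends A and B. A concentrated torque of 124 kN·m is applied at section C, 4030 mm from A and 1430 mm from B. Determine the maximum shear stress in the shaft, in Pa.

2.56e7 Pa

With uniform GJ and both ends fixed, compatibility θ_AC = θ_CB gives T_A·a = T_B·b, together with T_A + T_B = T₀.
T_A = T₀·b/(a+b) = 124000·1430/5460 = 32480 N·m; T_B = 91520 N·m.
τ in each portion: τ_AC = 9.09×10^6 Pa, τ_CB = 2.56×10^7 Pa; maximum is in CB.
τ_max = T_CB·r/J = 91520·0.132/4.70×10^-4 = 2.562×10^7 Pa.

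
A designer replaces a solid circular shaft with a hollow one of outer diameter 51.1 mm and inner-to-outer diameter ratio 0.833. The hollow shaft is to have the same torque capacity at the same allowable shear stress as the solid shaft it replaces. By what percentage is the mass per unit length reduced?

Equal τ_max and T ⇒ the solid shaft needs d_s³ = d_o³(1−k⁴), so d_s = 51.1·(1−0.833⁴)^(1/3) = 41.05 mm.
Area ratio A_h/A_s = d_o²(1−k²)/d_s² = (1−k²)/(1−k⁴)^(2/3) = 0.4743.
Mass saving = 1 − 0.4743 = 52.6 %.

52.6 %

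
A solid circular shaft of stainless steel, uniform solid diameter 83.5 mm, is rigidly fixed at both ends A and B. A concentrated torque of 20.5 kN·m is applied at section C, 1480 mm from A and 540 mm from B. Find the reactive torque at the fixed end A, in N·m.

With uniform GJ and both ends fixed, compatibility θ_AC = θ_CB gives T_A·a = T_B·b, together with T_A + T_B = T₀.
T_A = T₀·b/(a+b) = 20500·540/2020 = 5480 N·m; T_B = 15020 N·m.

5480 N·m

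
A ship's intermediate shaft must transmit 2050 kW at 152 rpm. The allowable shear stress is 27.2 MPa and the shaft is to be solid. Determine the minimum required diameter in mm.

ω = 2π·152/60 = 15.92 rad/s, so T = P/ω = 2050×10³ / 15.92 = 128800 N·m.
For a solid shaft τ_max = 16T/(πd³), so d = (16T/(π τ_allow))^(1/3) = (16·128800/(π·2.72×10^7))^(1/3) = 0.2889 m.

289 mm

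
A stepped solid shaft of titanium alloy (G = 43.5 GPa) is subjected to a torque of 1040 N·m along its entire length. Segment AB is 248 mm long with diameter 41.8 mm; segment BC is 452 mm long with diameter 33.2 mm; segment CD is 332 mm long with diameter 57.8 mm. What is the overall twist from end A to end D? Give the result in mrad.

J_AB = π(0.0418)⁴/32 = 3.00×10^-7 m⁴; J_BC = π(0.0332)⁴/32 = 1.19×10^-7 m⁴; J_CD = π(0.0578)⁴/32 = 1.10×10^-6 m⁴.
θ = (T/G)·Σ L_i/J_i = (1040/43.5×10⁹)·(0.248/3.00×10^-7 + 0.452/1.19×10^-7 + 0.332/1.10×10^-6) = 0.1176 rad.

118 mrad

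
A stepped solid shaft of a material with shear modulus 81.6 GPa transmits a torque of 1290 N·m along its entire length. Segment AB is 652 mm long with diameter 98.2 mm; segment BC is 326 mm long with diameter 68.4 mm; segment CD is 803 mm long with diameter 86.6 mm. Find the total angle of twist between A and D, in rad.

0.00583 rad

J_AB = π(0.0982)⁴/32 = 9.13×10^-6 m⁴; J_BC = π(0.0684)⁴/32 = 2.15×10^-6 m⁴; J_CD = π(0.0866)⁴/32 = 5.52×10^-6 m⁴.
θ = (T/G)·Σ L_i/J_i = (1290/81.6×10⁹)·(0.652/9.13×10^-6 + 0.326/2.15×10^-6 + 0.803/5.52×10^-6) = 5.826×10^-3 rad.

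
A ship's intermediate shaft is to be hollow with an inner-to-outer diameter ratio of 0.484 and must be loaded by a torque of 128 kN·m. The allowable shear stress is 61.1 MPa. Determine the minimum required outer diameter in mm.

For a hollow shaft with d_i/d_o = 0.484: τ_max = 16T/(π d_o³ (1−k⁴)), so d_o = [16T/(π τ_allow (1−k⁴))]^(1/3) = [16·128000/(π·6.11×10^7·0.9451)]^(1/3) = 0.2243 m.

224 mm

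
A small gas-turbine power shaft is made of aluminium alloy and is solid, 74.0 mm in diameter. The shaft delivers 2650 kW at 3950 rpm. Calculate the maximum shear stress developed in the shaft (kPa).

80500 kPa

ω = 2π·3950/60 = 413.6 rad/s, so T = P/ω = 2650×10³ / 413.6 = 6406 N·m.
J = πd⁴/32 = π(0.0740)⁴/32 = 2.944×10^-6 m⁴.
τ_max = T·r/J = 6406 × 0.0370 / 2.944×10^-6 = 8.052×10^7 Pa.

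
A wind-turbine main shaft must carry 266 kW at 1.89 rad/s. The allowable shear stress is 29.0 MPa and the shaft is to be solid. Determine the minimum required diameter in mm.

291 mm

ω = 1.89 rad/s, so T = P/ω = 266×10³ / 1.890 = 140700 N·m.
For a solid shaft τ_max = 16T/(πd³), so d = (16T/(π τ_allow))^(1/3) = (16·140700/(π·2.90×10^7))^(1/3) = 0.2913 m.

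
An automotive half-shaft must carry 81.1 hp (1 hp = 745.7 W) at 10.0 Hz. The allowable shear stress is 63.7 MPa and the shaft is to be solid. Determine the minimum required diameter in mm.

ω = 2π·10.0 = 62.83 rad/s, so T = P/ω = 81.1×745.7 / 62.83 = 962.5 N·m.
For a solid shaft τ_max = 16T/(πd³), so d = (16T/(π τ_allow))^(1/3) = (16·962.5/(π·6.37×10^7))^(1/3) = 0.04253 m.

42.5 mm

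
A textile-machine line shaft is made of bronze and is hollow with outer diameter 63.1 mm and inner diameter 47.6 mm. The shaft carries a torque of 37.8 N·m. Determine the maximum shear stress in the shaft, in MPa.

J = π(d_o⁴ − d_i⁴)/32 = π(0.0631⁴ − 0.0476⁴)/32 = 1.052×10^-6 m⁴.
τ_max = T·r/J = 37.80 × 0.0316 / 1.052×10^-6 = 1.133×10^6 Pa.

1.13 MPa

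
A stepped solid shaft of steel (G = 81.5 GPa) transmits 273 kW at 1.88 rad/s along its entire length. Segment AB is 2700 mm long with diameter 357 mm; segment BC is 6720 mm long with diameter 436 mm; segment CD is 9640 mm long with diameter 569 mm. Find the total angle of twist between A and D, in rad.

0.00806 rad

ω = 1.88 rad/s, so T = P/ω = 273×10³ / 1.880 = 145200 N·m.
J_AB = π(0.357)⁴/32 = 1.59×10^-3 m⁴; J_BC = π(0.436)⁴/32 = 3.55×10^-3 m⁴; J_CD = π(0.569)⁴/32 = 0.0103 m⁴.
θ = (T/G)·Σ L_i/J_i = (145200/81.5×10⁹)·(2.70/1.59×10^-3 + 6.72/3.55×10^-3 + 9.64/0.0103) = 8.061×10^-3 rad.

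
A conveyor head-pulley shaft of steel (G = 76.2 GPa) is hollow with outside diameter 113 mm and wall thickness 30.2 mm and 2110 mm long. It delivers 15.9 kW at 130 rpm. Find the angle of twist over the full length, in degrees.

0.121°

ω = 2π·130/60 = 13.61 rad/s, so T = P/ω = 15.9×10³ / 13.61 = 1168 N·m.
J = π(d_o⁴ − d_i⁴)/32 = π(0.113⁴ − 0.0526⁴)/32 = 1.526×10^-5 m⁴.
θ = T·L/(G·J) = 1168 × 2.11 / (76.2×10⁹ × 1.526×10^-5) = 2.120×10^-3 rad.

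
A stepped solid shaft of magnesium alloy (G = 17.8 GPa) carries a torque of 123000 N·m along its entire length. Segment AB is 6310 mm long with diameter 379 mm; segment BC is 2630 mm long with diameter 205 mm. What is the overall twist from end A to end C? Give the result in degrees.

7.24°

J_AB = π(0.379)⁴/32 = 2.03×10^-3 m⁴; J_BC = π(0.205)⁴/32 = 1.73×10^-4 m⁴.
θ = (T/G)·Σ L_i/J_i = (123000/17.8×10⁹)·(6.31/2.03×10^-3 + 2.63/1.73×10^-4) = 0.1263 rad.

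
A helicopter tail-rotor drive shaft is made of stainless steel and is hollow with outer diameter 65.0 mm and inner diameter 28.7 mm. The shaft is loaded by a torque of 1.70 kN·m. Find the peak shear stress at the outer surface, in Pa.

J = π(d_o⁴ − d_i⁴)/32 = π(0.0650⁴ − 0.0287⁴)/32 = 1.686×10^-6 m⁴.
τ_max = T·r/J = 1700 × 0.0325 / 1.686×10^-6 = 3.277×10^7 Pa.

3.28e7 Pa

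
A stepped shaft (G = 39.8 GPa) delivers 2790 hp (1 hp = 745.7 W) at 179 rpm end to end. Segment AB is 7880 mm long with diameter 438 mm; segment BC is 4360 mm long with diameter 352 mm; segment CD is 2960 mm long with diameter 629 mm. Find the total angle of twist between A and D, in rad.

ω = 2π·179/60 = 18.74 rad/s, so T = P/ω = 2790×745.7 / 18.74 = 111000 N·m.
J_AB = π(0.438)⁴/32 = 3.61×10^-3 m⁴; J_BC = π(0.352)⁴/32 = 1.51×10^-3 m⁴; J_CD = π(0.629)⁴/32 = 0.0154 m⁴.
θ = (T/G)·Σ L_i/J_i = (111000/39.8×10⁹)·(7.88/3.61×10^-3 + 4.36/1.51×10^-3 + 2.96/0.0154) = 0.01469 rad.

0.0147 rad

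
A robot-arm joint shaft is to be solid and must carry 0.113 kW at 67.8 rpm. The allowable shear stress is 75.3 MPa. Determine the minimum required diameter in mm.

ω = 2π·67.8/60 = 7.100 rad/s, so T = P/ω = 0.113×10³ / 7.100 = 15.92 N·m.
For a solid shaft τ_max = 16T/(πd³), so d = (16T/(π τ_allow))^(1/3) = (16·15.92/(π·7.53×10^7))^(1/3) = 0.01025 m.

10.2 mm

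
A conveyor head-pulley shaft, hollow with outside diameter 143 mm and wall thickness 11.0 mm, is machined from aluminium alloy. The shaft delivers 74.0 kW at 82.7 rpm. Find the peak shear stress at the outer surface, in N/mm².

ω = 2π·82.7/60 = 8.660 rad/s, so T = P/ω = 74.0×10³ / 8.660 = 8545 N·m.
J = π(d_o⁴ − d_i⁴)/32 = π(0.143⁴ − 0.121⁴)/32 = 2.001×10^-5 m⁴.
τ_max = T·r/J = 8545 × 0.0715 / 2.001×10^-5 = 3.053×10^7 Pa.

30.5 N/mm²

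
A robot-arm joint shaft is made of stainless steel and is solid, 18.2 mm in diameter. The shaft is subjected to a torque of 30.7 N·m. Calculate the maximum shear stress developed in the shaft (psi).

3760 psi

J = πd⁴/32 = π(0.0182)⁴/32 = 1.077×10^-8 m⁴.
τ_max = T·r/J = 30.70 × 0.00910 / 1.077×10^-8 = 2.594×10^7 Pa.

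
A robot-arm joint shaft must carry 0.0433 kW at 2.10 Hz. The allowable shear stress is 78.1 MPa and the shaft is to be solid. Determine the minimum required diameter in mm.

5.98 mm

ω = 2π·2.10 = 13.19 rad/s, so T = P/ω = 0.0433×10³ / 13.19 = 3.282 N·m.
For a solid shaft τ_max = 16T/(πd³), so d = (16T/(π τ_allow))^(1/3) = (16·3.282/(π·7.81×10^7))^(1/3) = 0.005981 m.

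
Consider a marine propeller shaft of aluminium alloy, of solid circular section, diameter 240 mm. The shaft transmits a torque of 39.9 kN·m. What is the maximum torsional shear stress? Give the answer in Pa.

J = πd⁴/32 = π(0.240)⁴/32 = 3.257×10^-4 m⁴.
τ_max = T·r/J = 39900 × 0.120 / 3.257×10^-4 = 1.470×10^7 Pa.

1.47e7 Pa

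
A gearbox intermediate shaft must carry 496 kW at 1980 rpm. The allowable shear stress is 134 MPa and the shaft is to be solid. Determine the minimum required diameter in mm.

45.0 mm

ω = 2π·1980/60 = 207.3 rad/s, so T = P/ω = 496×10³ / 207.3 = 2392 N·m.
For a solid shaft τ_max = 16T/(πd³), so d = (16T/(π τ_allow))^(1/3) = (16·2392/(π·1.34×10^8))^(1/3) = 0.04497 m.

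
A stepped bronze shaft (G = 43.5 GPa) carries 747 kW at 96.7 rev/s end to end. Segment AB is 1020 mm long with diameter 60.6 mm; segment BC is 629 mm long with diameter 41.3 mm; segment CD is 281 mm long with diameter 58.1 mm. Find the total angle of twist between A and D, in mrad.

91.1 mrad

ω = 2π·96.7 = 607.6 rad/s, so T = P/ω = 747×10³ / 607.6 = 1229 N·m.
J_AB = π(0.0606)⁴/32 = 1.32×10^-6 m⁴; J_BC = π(0.0413)⁴/32 = 2.86×10^-7 m⁴; J_CD = π(0.0581)⁴/32 = 1.12×10^-6 m⁴.
θ = (T/G)·Σ L_i/J_i = (1229/43.5×10⁹)·(1.02/1.32×10^-6 + 0.629/2.86×10^-7 + 0.281/1.12×10^-6) = 0.09111 rad.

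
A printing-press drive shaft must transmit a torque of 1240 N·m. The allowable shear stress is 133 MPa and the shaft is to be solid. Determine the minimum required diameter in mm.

36.2 mm

For a solid shaft τ_max = 16T/(πd³), so d = (16T/(π τ_allow))^(1/3) = (16·1240/(π·1.33×10^8))^(1/3) = 0.03621 m.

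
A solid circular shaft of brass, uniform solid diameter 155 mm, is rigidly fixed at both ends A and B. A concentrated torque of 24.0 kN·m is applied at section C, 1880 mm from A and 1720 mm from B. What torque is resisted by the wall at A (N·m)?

With uniform GJ and both ends fixed, compatibility θ_AC = θ_CB gives T_A·a = T_B·b, together with T_A + T_B = T₀.
T_A = T₀·b/(a+b) = 24000·1720/3600 = 11470 N·m; T_B = 12530 N·m.

11500 N·m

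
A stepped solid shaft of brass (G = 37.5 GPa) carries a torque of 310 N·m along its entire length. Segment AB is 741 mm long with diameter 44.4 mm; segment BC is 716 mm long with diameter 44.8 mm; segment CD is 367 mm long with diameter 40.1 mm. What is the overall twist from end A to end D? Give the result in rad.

0.0430 rad

J_AB = π(0.0444)⁴/32 = 3.82×10^-7 m⁴; J_BC = π(0.0448)⁴/32 = 3.95×10^-7 m⁴; J_CD = π(0.0401)⁴/32 = 2.54×10^-7 m⁴.
θ = (T/G)·Σ L_i/J_i = (310.0/37.5×10⁹)·(0.741/3.82×10^-7 + 0.716/3.95×10^-7 + 0.367/2.54×10^-7) = 0.04297 rad.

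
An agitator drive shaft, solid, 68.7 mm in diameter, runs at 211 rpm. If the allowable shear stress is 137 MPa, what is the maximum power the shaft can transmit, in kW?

193 kW

J = πd⁴/32 = π(0.0687)⁴/32 = 2.187×10^-6 m⁴.
T_max = τ_allow·J/r = 1.37×10^8 × 2.187×10^-6 / 0.0343 = 8722 N·m.
ω = 2π·211/60 = 22.10 rad/s, so P_max = T_max·ω = 1.927×10^5 W.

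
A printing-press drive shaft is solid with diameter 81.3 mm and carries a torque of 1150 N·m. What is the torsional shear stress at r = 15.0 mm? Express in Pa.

4.02e6 Pa

J = πd⁴/32 = π(0.0813)⁴/32 = 4.289×10^-6 m⁴.
Shear stress varies linearly with radius: τ = T·r/J = 1150 × 0.0150 / 4.289×10^-6 = 4.022×10^6 Pa.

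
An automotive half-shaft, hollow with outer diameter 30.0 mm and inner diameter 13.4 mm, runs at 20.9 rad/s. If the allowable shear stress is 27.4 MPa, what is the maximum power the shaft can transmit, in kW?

J = π(d_o⁴ − d_i⁴)/32 = π(0.0300⁴ − 0.0134⁴)/32 = 7.636×10^-8 m⁴.
T_max = τ_allow·J/r = 2.74×10^7 × 7.636×10^-8 / 0.0150 = 139.5 N·m.
ω = 20.9 rad/s, so P_max = T_max·ω = 2915 W.

2.92 kW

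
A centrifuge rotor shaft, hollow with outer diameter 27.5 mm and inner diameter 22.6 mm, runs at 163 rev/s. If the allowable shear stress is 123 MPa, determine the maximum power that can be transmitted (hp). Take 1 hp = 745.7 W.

J = π(d_o⁴ − d_i⁴)/32 = π(0.0275⁴ − 0.0226⁴)/32 = 3.054×10^-8 m⁴.
T_max = τ_allow·J/r = 1.23×10^8 × 3.054×10^-8 / 0.0138 = 273.2 N·m.
ω = 2π·163 = 1024 rad/s, so P_max = T_max·ω = 2.798×10^5 W.

375 hp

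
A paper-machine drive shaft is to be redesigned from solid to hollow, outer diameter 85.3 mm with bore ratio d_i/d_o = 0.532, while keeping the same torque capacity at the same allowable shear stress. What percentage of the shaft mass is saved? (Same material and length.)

24.2 %

Equal τ_max and T ⇒ the solid shaft needs d_s³ = d_o³(1−k⁴), so d_s = 85.3·(1−0.532⁴)^(1/3) = 82.96 mm.
Area ratio A_h/A_s = d_o²(1−k²)/d_s² = (1−k²)/(1−k⁴)^(2/3) = 0.7580.
Mass saving = 1 − 0.7580 = 24.2 %.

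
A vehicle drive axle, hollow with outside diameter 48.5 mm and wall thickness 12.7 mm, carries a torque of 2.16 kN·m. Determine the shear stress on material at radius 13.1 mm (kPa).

J = π(d_o⁴ − d_i⁴)/32 = π(0.0485⁴ − 0.0231⁴)/32 = 5.153×10^-7 m⁴.
Shear stress varies linearly with radius: τ = T·r/J = 2160 × 0.0131 / 5.153×10^-7 = 5.492×10^7 Pa.

54900 kPa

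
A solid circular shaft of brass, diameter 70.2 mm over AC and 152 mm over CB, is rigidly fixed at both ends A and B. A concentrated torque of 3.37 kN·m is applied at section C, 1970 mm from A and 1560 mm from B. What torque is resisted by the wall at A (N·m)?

117 N·m

Compatibility: T_A·a/J_AC = T_B·b/J_CB with T_A + T_B = T₀.
J_AC = 2.38×10^-6 m⁴, J_CB = 5.24×10^-5 m⁴, so T_A = T₀·(J_AC/a)/((J_AC/a)+(J_CB/b)) = 117.2 N·m, T_B = 3253 N·m.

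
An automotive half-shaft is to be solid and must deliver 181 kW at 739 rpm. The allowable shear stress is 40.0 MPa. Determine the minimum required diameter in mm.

66.8 mm

ω = 2π·739/60 = 77.39 rad/s, so T = P/ω = 181×10³ / 77.39 = 2339 N·m.
For a solid shaft τ_max = 16T/(πd³), so d = (16T/(π τ_allow))^(1/3) = (16·2339/(π·4.00×10^7))^(1/3) = 0.06678 m.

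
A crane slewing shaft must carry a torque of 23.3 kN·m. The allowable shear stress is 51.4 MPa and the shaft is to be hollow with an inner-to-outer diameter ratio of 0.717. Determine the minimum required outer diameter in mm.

146 mm

For a hollow shaft with d_i/d_o = 0.717: τ_max = 16T/(π d_o³ (1−k⁴)), so d_o = [16T/(π τ_allow (1−k⁴))]^(1/3) = [16·23300/(π·5.14×10^7·0.7357)]^(1/3) = 0.1464 m.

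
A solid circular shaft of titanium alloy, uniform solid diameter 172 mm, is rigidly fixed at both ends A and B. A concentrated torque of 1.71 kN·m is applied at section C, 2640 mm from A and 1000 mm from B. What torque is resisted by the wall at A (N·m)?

470 N·m

With uniform GJ and both ends fixed, compatibility θ_AC = θ_CB gives T_A·a = T_B·b, together with T_A + T_B = T₀.
T_A = T₀·b/(a+b) = 1710·1000/3640 = 469.8 N·m; T_B = 1240 N·m.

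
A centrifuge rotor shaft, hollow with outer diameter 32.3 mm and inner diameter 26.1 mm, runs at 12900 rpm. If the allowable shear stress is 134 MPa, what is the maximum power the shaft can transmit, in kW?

J = π(d_o⁴ − d_i⁴)/32 = π(0.0323⁴ − 0.0261⁴)/32 = 6.130×10^-8 m⁴.
T_max = τ_allow·J/r = 1.34×10^8 × 6.130×10^-8 / 0.0161 = 508.6 N·m.
ω = 2π·12900/60 = 1351 rad/s, so P_max = T_max·ω = 6.871×10^5 W.

687 kW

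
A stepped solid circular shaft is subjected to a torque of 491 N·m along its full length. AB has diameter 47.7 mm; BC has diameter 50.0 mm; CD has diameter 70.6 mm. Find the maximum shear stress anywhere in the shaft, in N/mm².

Under the same torque, τ_max = 16T/(πd³) is largest where d is smallest — segment AB (d = 47.7 mm).
τ_max = 16·491.0/(π·(0.0477)³) = 2.304×10^7 Pa.

23.0 N/mm²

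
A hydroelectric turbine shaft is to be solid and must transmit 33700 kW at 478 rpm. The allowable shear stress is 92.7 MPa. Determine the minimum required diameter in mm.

ω = 2π·478/60 = 50.06 rad/s, so T = P/ω = 33700×10³ / 50.06 = 673200 N·m.
For a solid shaft τ_max = 16T/(πd³), so d = (16T/(π τ_allow))^(1/3) = (16·673200/(π·9.27×10^7))^(1/3) = 0.3332 m.

333 mm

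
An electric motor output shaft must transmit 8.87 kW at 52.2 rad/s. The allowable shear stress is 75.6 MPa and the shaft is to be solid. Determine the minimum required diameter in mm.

22.5 mm

ω = 52.2 rad/s, so T = P/ω = 8.87×10³ / 52.20 = 169.9 N·m.
For a solid shaft τ_max = 16T/(πd³), so d = (16T/(π τ_allow))^(1/3) = (16·169.9/(π·7.56×10^7))^(1/3) = 0.02254 m.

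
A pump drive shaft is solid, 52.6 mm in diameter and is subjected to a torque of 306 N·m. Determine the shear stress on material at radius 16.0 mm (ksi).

J = πd⁴/32 = π(0.0526)⁴/32 = 7.515×10^-7 m⁴.
Shear stress varies linearly with radius: τ = T·r/J = 306.0 × 0.0160 / 7.515×10^-7 = 6.515×10^6 Pa.

0.945 ksi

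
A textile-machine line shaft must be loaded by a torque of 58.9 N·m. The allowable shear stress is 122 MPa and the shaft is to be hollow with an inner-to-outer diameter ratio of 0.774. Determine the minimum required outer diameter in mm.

For a hollow shaft with d_i/d_o = 0.774: τ_max = 16T/(π d_o³ (1−k⁴)), so d_o = [16T/(π τ_allow (1−k⁴))]^(1/3) = [16·58.90/(π·1.22×10^8·0.6411)]^(1/3) = 0.01565 m.

15.7 mm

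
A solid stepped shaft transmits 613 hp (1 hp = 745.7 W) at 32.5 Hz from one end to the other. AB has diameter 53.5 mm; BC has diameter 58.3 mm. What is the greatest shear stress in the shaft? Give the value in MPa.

74.5 MPa

ω = 2π·32.5 = 204.2 rad/s, so T = P/ω = 613×745.7 / 204.2 = 2239 N·m.
Under the same torque, τ_max = 16T/(πd³) is largest where d is smallest — segment AB (d = 53.5 mm).
τ_max = 16·2239/(π·(0.0535)³) = 7.445×10^7 Pa.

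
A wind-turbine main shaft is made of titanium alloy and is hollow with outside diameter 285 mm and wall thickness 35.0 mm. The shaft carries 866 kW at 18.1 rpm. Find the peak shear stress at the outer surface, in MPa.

ω = 2π·18.1/60 = 1.895 rad/s, so T = P/ω = 866×10³ / 1.895 = 456900 N·m.
J = π(d_o⁴ − d_i⁴)/32 = π(0.285⁴ − 0.215⁴)/32 = 4.379×10^-4 m⁴.
τ_max = T·r/J = 456900 × 0.142 / 4.379×10^-4 = 1.487×10^8 Pa.

149 MPa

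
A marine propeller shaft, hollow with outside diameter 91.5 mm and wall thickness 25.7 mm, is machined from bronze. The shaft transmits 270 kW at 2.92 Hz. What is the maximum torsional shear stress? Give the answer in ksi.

ω = 2π·2.92 = 18.35 rad/s, so T = P/ω = 270×10³ / 18.35 = 14720 N·m.
J = π(d_o⁴ − d_i⁴)/32 = π(0.0915⁴ − 0.0401⁴)/32 = 6.628×10^-6 m⁴.
τ_max = T·r/J = 14720 × 0.0457 / 6.628×10^-6 = 1.016×10^8 Pa.

14.7 ksi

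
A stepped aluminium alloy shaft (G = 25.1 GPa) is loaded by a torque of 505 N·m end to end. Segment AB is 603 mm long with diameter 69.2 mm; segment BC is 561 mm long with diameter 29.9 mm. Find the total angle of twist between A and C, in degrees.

8.55°

J_AB = π(0.0692)⁴/32 = 2.25×10^-6 m⁴; J_BC = π(0.0299)⁴/32 = 7.85×10^-8 m⁴.
θ = (T/G)·Σ L_i/J_i = (505.0/25.1×10⁹)·(0.603/2.25×10^-6 + 0.561/7.85×10^-8) = 0.1492 rad.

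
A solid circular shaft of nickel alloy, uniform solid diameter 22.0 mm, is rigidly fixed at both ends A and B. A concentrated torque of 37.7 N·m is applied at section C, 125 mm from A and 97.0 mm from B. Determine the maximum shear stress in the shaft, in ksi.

With uniform GJ and both ends fixed, compatibility θ_AC = θ_CB gives T_A·a = T_B·b, together with T_A + T_B = T₀.
T_A = T₀·b/(a+b) = 37.70·97.0/222.0 = 16.47 N·m; T_B = 21.23 N·m.
τ in each portion: τ_AC = 7.88×10^6 Pa, τ_CB = 1.02×10^7 Pa; maximum is in CB.
τ_max = T_CB·r/J = 21.23·0.0110/2.30×10^-8 = 1.015×10^7 Pa.

1.47 ksi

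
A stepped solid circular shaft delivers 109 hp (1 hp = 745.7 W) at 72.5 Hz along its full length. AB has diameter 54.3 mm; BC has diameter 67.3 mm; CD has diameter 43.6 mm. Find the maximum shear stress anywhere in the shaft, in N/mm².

11.0 N/mm²

ω = 2π·72.5 = 455.5 rad/s, so T = P/ω = 109×745.7 / 455.5 = 178.4 N·m.
Under the same torque, τ_max = 16T/(πd³) is largest where d is smallest — segment CD (d = 43.6 mm).
τ_max = 16·178.4/(π·(0.0436)³) = 1.096×10^7 Pa.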